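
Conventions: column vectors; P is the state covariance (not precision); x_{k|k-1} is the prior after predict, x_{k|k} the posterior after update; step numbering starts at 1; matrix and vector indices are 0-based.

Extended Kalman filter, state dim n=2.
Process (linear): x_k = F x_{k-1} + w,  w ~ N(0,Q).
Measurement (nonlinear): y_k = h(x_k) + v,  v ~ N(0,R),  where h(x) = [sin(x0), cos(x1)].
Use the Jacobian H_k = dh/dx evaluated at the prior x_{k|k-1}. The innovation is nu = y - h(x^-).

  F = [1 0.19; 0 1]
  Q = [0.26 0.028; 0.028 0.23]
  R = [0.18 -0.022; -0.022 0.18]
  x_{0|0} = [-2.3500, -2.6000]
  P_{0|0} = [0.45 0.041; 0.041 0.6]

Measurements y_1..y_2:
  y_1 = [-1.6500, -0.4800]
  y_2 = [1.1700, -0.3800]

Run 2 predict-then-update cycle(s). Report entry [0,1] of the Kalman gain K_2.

K[0,1] = 0.0871

step 1: x^-=[-2.8440, -2.6000]  P^-=[0.7472 0.1830; 0.1830 0.8300]  H_jac=[-0.9560 0.0000; 0.0000 0.5155]  S=[0.8630 -0.1122; -0.1122 0.4006]  K=[-0.8273 0.0038; -0.0663 1.0496]  nu=[-1.3568, 0.3769]  x^+=[-1.7201, -2.1145]  P^+=[0.1559 0.0366; 0.0366 0.3693]
step 2: x^-=[-2.1218, -2.1145]  P^-=[0.4431 0.1348; 0.1348 0.5993]  H_jac=[-0.5236 0.0000; 0.0000 0.8558]  S=[0.3015 -0.0824; -0.0824 0.6189]  K=[-0.7458 0.0871; -0.0079 0.8276]  nu=[2.0220, 0.1373]  x^+=[-3.6178, -2.0168]  P^+=[0.2600 0.0375; 0.0375 0.1743]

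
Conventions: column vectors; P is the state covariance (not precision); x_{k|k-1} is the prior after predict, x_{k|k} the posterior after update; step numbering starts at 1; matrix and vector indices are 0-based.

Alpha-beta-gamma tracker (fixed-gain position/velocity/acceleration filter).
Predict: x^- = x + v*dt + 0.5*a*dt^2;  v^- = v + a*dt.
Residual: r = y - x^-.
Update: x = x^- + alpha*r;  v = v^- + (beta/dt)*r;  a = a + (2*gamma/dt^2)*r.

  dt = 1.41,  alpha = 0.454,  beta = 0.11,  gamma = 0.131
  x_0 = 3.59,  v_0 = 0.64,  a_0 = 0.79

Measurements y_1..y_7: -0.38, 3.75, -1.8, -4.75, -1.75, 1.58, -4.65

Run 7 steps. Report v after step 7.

v_post = -4.6185

step 1: x_pred=5.2777  r=-5.6577  x^+=2.7091  v^+=1.3125  a^+=0.0444
step 2: x_pred=4.6039  r=-0.8539  x^+=4.2162  v^+=1.3085  a^+=-0.0681
step 3: x_pred=5.9935  r=-7.7935  x^+=2.4553  v^+=0.6045  a^+=-1.0952
step 4: x_pred=2.2189  r=-6.9689  x^+=-0.9450  v^+=-1.4834  a^+=-2.0136
step 5: x_pred=-5.0382  r=3.2882  x^+=-3.5454  v^+=-4.0660  a^+=-1.5802
step 6: x_pred=-10.8493  r=12.4293  x^+=-5.2064  v^+=-5.3245  a^+=0.0578
step 7: x_pred=-12.6566  r=8.0066  x^+=-9.0216  v^+=-4.6185  a^+=1.1129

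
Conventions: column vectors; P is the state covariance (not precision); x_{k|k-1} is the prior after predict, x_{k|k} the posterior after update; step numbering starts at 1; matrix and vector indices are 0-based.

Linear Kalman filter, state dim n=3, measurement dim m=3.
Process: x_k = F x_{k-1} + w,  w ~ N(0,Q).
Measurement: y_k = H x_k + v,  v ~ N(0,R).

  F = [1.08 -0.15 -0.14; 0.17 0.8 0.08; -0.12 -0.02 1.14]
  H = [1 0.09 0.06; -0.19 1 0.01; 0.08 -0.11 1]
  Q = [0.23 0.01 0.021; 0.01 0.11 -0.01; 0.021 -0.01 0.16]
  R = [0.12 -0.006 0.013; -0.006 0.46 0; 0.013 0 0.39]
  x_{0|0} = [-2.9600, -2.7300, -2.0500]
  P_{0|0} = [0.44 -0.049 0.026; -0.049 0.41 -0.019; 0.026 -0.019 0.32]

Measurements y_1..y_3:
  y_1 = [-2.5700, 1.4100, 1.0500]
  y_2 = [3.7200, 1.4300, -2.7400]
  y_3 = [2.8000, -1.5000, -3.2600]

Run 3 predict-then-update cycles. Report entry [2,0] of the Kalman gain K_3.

step 1: x^-=[-2.5003, -2.8512, -1.9272]  P^-=[0.7659 0.0009 -0.0500; 0.0009 0.3721 -0.0040; -0.0500 -0.0040 0.5759]  S=[0.8851 -0.1170 0.0544; -0.1170 0.8596 -0.0412; 0.0544 -0.0412 0.9681]  K=[0.8573 -0.0540 -0.0390; 0.0994 0.4446 -0.0330; -0.0499 0.0349 0.5954]  nu=[0.3025, 3.8054, 2.8636]  x^+=[-2.5583, -1.2237, -0.1044]  P^+=[0.1044 -0.0100 -0.0135; -0.0100 0.2019 0.0114; -0.0135 0.0114 0.2339]
step 2: x^-=[-2.5648, -1.4222, 0.2125]  P^-=[0.3687 -0.0084 -0.0480; -0.0084 0.2421 0.0149; -0.0480 0.0149 0.4687]  S=[0.4853 -0.0612 0.0221; -0.0612 0.7191 -0.0044; 0.0221 -0.0044 0.8532]  K=[0.7483 -0.0462 -0.0402; 0.0738 0.3453 -0.0147; -0.0582 0.0383 0.5446]  nu=[6.4000, 2.3628, -2.9037]  x^+=[2.2322, -0.0919, -1.6509]  P^+=[0.0912 -0.0083 -0.0142; -0.0083 0.1567 0.0131; -0.0142 0.0131 0.2142]
step 3: x^-=[2.6557, 0.1739, -2.1480]  P^-=[0.3516 -0.0039 -0.0444; -0.0039 0.2133 0.0154; -0.0444 0.0154 0.4430]  S=[0.4690 -0.0562 0.0227; -0.0562 0.6880 -0.0010; 0.0227 -0.0010 0.8275]  K=[0.7399 -0.0431 -0.0395; 0.0731 0.3173 -0.0118; -0.0562 0.0372 0.5307]  nu=[0.2575, -1.1479, -1.3053]  x^+=[2.9472, -0.1561, -2.8979]  P^+=[0.0900 -0.0070 -0.0137; -0.0070 0.1441 0.0128; -0.0137 0.0128 0.2087]

K[2,0] = -0.0562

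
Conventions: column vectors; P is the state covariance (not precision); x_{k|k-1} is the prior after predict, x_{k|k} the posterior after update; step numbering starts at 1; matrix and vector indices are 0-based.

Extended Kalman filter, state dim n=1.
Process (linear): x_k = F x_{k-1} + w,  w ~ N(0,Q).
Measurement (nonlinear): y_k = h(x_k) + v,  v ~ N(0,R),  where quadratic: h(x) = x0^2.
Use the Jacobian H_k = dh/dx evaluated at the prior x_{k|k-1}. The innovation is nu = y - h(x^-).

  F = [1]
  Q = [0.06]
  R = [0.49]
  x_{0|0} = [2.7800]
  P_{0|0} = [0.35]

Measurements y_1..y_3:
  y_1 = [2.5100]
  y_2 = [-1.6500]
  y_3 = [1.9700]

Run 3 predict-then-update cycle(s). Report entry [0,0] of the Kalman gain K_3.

step 1: x^-=[2.7800]  P^-=[0.4100]  H_jac=[5.5600]  S=[13.1646]  K=[0.1732]  nu=[-5.2184]  x^+=[1.8764]  P^+=[0.0153]
step 2: x^-=[1.8764]  P^-=[0.0753]  H_jac=[3.7527]  S=[1.5499]  K=[0.1822]  nu=[-5.1708]  x^+=[0.9341]  P^+=[0.0238]
step 3: x^-=[0.9341]  P^-=[0.0838]  H_jac=[1.8682]  S=[0.7825]  K=[0.2001]  nu=[1.0974]  x^+=[1.1537]  P^+=[0.0525]

K[0,0] = 0.2001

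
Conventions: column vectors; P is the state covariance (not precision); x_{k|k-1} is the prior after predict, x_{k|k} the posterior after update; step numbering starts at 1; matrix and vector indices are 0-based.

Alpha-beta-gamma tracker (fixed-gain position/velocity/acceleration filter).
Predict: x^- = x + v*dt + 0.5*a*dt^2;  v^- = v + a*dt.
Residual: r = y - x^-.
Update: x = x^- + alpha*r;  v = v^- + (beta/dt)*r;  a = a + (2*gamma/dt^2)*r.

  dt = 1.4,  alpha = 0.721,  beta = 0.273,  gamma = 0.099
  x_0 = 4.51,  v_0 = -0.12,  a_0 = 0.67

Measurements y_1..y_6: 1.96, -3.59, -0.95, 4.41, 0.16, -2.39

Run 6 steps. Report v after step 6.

step 1: x_pred=4.9986  r=-3.0386  x^+=2.8078  v^+=0.2255  a^+=0.3630
step 2: x_pred=3.4792  r=-7.0692  x^+=-1.6177  v^+=-0.6448  a^+=-0.3511
step 3: x_pred=-2.8644  r=1.9144  x^+=-1.4841  v^+=-0.7630  a^+=-0.1577
step 4: x_pred=-2.7069  r=7.1169  x^+=2.4244  v^+=0.4040  a^+=0.5612
step 5: x_pred=3.5401  r=-3.3801  x^+=1.1030  v^+=0.5307  a^+=0.2198
step 6: x_pred=2.0614  r=-4.4514  x^+=-1.1481  v^+=-0.0296  a^+=-0.2299

v_post = -0.0296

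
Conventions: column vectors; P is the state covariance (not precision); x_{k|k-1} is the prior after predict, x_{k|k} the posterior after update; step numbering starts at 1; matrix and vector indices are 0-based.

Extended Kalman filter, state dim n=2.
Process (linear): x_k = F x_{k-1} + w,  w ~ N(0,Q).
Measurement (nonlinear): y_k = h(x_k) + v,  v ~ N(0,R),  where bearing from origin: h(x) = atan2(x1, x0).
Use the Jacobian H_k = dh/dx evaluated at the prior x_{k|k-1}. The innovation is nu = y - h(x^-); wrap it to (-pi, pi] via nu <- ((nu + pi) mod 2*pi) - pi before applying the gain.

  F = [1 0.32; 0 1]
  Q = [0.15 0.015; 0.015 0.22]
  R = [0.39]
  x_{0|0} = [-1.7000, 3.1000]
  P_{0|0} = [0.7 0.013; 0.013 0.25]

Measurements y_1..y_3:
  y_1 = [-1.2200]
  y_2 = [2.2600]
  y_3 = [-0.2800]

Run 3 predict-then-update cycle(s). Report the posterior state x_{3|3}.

x_post = [3.2715, 3.5190]

step 1: x^-=[-0.7080, 3.1000]  P^-=[0.8839 0.1080; 0.1080 0.4700]  H_jac=[-0.3066 -0.0700]  S=[0.4800]  K=[-0.5803; -0.1375]  nu=[-3.0153]  x^+=[1.0418, 3.5147]  P^+=[0.7223 0.0697; 0.0697 0.4609]
step 2: x^-=[2.1665, 3.5147]  P^-=[0.9641 0.2322; 0.2322 0.6809]  H_jac=[-0.2062 0.1271]  S=[0.4298]  K=[-0.3938; 0.0900]  nu=[1.2416]  x^+=[1.6776, 3.6264]  P^+=[0.8974 0.2474; 0.2474 0.6774]
step 3: x^-=[2.8380, 3.6264]  P^-=[1.2751 0.4792; 0.4792 0.8974]  H_jac=[-0.1710 0.1338]  S=[0.4214]  K=[-0.3653; 0.0906]  nu=[-1.1868]  x^+=[3.2715, 3.5190]  P^+=[1.2189 0.4931; 0.4931 0.8940]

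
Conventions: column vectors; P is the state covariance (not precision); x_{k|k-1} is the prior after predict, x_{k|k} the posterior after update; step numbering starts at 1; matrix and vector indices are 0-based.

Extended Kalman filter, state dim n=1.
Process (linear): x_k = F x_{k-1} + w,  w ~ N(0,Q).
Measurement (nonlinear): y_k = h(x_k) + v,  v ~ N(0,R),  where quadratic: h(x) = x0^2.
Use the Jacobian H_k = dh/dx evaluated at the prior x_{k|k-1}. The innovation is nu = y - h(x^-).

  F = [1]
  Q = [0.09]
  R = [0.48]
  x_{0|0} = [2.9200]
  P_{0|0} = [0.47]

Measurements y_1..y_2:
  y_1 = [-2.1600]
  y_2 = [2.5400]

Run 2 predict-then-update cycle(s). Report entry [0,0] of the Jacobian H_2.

step 1: x^-=[2.9200]  P^-=[0.5600]  H_jac=[5.8400]  S=[19.5791]  K=[0.1670]  nu=[-10.6864]  x^+=[1.1350]  P^+=[0.0137]
step 2: x^-=[1.1350]  P^-=[0.1037]  H_jac=[2.2700]  S=[1.0145]  K=[0.2321]  nu=[1.2518]  x^+=[1.4255]  P^+=[0.0491]

H_jac[0,0] = 2.2700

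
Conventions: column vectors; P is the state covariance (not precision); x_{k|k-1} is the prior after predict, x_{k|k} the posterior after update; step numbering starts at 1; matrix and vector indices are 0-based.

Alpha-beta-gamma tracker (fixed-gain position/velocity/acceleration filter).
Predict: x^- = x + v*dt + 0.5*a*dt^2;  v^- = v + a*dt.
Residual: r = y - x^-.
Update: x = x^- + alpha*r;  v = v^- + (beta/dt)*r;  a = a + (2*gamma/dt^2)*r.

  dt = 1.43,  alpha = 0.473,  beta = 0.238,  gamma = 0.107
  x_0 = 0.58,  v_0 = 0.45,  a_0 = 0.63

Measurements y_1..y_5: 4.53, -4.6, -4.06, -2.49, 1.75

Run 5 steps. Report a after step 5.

a_post = -0.2557

step 1: x_pred=1.8676  r=2.6624  x^+=3.1269  v^+=1.7940  a^+=0.9086
step 2: x_pred=6.6214  r=-11.2214  x^+=1.3137  v^+=1.2257  a^+=-0.2657
step 3: x_pred=2.7948  r=-6.8548  x^+=-0.4475  v^+=-0.2951  a^+=-0.9831
step 4: x_pred=-1.8747  r=-0.6153  x^+=-2.1657  v^+=-1.8033  a^+=-1.0475
step 5: x_pred=-5.8154  r=7.5654  x^+=-2.2370  v^+=-2.0420  a^+=-0.2557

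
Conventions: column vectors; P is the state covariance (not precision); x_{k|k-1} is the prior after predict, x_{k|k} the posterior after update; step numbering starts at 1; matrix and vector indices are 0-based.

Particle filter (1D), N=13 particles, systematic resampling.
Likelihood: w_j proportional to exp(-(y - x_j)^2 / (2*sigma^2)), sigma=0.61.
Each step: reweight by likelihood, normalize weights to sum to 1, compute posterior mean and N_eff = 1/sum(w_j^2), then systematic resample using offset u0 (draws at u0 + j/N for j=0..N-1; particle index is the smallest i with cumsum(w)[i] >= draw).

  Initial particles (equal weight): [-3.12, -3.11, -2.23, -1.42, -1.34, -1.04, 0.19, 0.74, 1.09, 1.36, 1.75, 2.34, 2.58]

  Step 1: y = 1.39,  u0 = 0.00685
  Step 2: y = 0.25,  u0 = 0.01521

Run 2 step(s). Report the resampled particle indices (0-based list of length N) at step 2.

resampled_idx = [0, 0, 0, 1, 1, 2, 2, 2, 3, 4, 5, 6, 8]

step 1: w=[0.0000, 0.0000, 0.0000, 0.0000, 0.0000, 0.0001, 0.0372, 0.1460, 0.2282, 0.2572, 0.2164, 0.0766, 0.0384]  mean=1.3704  Neff=5.1266  idx=[6, 7, 7, 8, 8, 8, 9, 9, 9, 10, 10, 10, 11]
step 2: w=[0.2300, 0.1673, 0.1673, 0.0895, 0.0895, 0.0895, 0.0441, 0.0441, 0.0441, 0.0112, 0.0112, 0.0112, 0.0007]  mean=0.8247  Neff=7.1860  idx=[0, 0, 0, 1, 1, 2, 2, 2, 3, 4, 5, 6, 8]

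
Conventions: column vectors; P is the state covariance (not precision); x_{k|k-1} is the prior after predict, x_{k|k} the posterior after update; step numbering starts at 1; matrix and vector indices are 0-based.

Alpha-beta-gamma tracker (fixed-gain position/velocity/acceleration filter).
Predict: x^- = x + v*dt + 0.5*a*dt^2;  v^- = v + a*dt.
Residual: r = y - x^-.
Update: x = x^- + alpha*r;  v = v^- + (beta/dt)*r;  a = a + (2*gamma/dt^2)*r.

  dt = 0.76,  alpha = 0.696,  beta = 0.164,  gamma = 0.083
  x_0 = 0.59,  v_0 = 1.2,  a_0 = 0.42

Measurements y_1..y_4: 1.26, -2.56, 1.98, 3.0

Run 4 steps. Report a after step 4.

a_post = 0.1747

step 1: x_pred=1.6233  r=-0.3633  x^+=1.3704  v^+=1.4408  a^+=0.3156
step 2: x_pred=2.5566  r=-5.1166  x^+=-1.0046  v^+=0.5765  a^+=-1.1549
step 3: x_pred=-0.8999  r=2.8799  x^+=1.1045  v^+=0.3203  a^+=-0.3272
step 4: x_pred=1.2534  r=1.7466  x^+=2.4690  v^+=0.4485  a^+=0.1747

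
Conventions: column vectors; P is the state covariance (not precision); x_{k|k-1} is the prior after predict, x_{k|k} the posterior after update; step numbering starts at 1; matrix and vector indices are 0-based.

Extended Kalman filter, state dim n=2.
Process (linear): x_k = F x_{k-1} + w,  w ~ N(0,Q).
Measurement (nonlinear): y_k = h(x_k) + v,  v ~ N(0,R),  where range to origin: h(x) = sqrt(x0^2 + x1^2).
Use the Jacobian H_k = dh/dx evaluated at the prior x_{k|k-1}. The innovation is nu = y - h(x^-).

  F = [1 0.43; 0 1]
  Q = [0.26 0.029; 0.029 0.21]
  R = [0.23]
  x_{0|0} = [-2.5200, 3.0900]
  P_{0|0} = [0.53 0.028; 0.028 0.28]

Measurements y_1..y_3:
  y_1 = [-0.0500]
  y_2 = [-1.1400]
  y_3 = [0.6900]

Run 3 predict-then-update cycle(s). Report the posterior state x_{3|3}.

x_post = [-0.7587, -0.2587]

step 1: x^-=[-1.1913, 3.0900]  P^-=[0.8659 0.1774; 0.1774 0.4900]  H_jac=[-0.3597 0.9331]  S=[0.6495]  K=[-0.2247; 0.6056]  nu=[-3.3617]  x^+=[-0.4360, 1.0541]  P^+=[0.8331 0.2658; 0.2658 0.2518]
step 2: x^-=[0.0173, 1.0541]  P^-=[1.3682 0.4030; 0.4030 0.4618]  H_jac=[0.0164 0.9999]  S=[0.7052]  K=[0.6032; 0.6641]  nu=[-2.1942]  x^+=[-1.3064, -0.4030]  P^+=[1.1116 0.1205; 0.1205 0.1508]
step 3: x^-=[-1.4797, -0.4030]  P^-=[1.5031 0.2144; 0.2144 0.3608]  H_jac=[-0.9649 -0.2628]  S=[1.7629]  K=[-0.8546; -0.1711]  nu=[-0.8436]  x^+=[-0.7587, -0.2587]  P^+=[0.2155 -0.0434; -0.0434 0.3092]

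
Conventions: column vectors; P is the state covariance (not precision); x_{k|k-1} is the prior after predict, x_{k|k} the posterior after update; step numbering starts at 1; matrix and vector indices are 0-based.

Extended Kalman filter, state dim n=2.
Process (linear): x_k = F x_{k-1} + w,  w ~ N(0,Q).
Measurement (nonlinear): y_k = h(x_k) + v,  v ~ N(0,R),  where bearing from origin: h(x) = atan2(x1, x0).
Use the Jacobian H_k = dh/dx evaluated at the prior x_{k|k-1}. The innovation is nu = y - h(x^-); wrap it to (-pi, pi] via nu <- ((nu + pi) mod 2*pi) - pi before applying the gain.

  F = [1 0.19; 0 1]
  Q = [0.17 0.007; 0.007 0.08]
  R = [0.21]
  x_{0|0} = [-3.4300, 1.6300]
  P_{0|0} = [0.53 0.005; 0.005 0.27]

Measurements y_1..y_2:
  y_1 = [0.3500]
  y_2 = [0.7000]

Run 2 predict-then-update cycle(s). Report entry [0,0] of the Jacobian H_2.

H_jac[0,0] = -0.2802

step 1: x^-=[-3.1203, 1.6300]  P^-=[0.7116 0.0633; 0.0633 0.3500]  H_jac=[-0.1315 -0.2518]  S=[0.2487]  K=[-0.4405; -0.3878]  nu=[-2.3102]  x^+=[-2.1028, 2.5259]  P^+=[0.6634 0.0208; 0.0208 0.3126]
step 2: x^-=[-1.6228, 2.5259]  P^-=[0.8526 0.0872; 0.0872 0.3926]  H_jac=[-0.2802 -0.1800]  S=[0.2985]  K=[-0.8531; -0.3187]  nu=[-1.4419]  x^+=[-0.3928, 2.9854]  P^+=[0.6354 0.0061; 0.0061 0.3623]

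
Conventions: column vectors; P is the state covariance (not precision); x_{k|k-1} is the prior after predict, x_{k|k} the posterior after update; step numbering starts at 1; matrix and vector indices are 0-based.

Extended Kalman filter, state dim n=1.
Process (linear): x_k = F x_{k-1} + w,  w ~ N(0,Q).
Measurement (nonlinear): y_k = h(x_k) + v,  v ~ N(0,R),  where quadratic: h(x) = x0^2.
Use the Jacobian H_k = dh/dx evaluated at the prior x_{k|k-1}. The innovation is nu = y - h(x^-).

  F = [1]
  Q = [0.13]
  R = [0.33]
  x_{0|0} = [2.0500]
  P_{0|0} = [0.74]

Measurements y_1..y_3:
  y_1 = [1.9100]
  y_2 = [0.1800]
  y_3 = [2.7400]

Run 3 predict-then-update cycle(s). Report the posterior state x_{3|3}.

step 1: x^-=[2.0500]  P^-=[0.8700]  H_jac=[4.1000]  S=[14.9547]  K=[0.2385]  nu=[-2.2925]  x^+=[1.5032]  P^+=[0.0192]
step 2: x^-=[1.5032]  P^-=[0.1492]  H_jac=[3.0064]  S=[1.6785]  K=[0.2672]  nu=[-2.0796]  x^+=[0.9475]  P^+=[0.0293]
step 3: x^-=[0.9475]  P^-=[0.1593]  H_jac=[1.8949]  S=[0.9021]  K=[0.3347]  nu=[1.8423]  x^+=[1.5641]  P^+=[0.0583]

x_post = [1.5641]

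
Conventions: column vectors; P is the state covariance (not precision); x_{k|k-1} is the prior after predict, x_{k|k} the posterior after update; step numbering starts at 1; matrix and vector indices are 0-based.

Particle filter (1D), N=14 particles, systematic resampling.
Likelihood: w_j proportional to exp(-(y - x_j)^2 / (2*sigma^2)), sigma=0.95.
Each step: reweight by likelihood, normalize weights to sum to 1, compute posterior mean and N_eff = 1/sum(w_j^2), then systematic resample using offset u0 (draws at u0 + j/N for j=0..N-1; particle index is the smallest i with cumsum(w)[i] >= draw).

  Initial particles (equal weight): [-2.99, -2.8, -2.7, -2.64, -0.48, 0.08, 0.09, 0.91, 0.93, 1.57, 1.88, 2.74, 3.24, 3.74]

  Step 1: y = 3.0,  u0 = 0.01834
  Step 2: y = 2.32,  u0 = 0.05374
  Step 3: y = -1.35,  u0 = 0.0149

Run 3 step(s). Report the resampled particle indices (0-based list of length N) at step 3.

resampled_idx = [0, 0, 0, 0, 0, 0, 0, 1, 1, 2, 2, 2, 3, 3]

step 1: w=[0.0000, 0.0000, 0.0000, 0.0000, 0.0003, 0.0024, 0.0025, 0.0241, 0.0252, 0.0872, 0.1352, 0.2609, 0.2623, 0.1999]  mean=2.7490  Neff=4.9037  idx=[7, 9, 10, 10, 11, 11, 11, 11, 12, 12, 12, 13, 13, 13]
step 2: w=[0.0356, 0.0783, 0.0961, 0.0961, 0.0970, 0.0970, 0.0970, 0.0970, 0.0669, 0.0669, 0.0669, 0.0350, 0.0350, 0.0350]  mean=2.6234  Neff=12.4008  idx=[1, 2, 2, 3, 4, 5, 5, 6, 7, 8, 9, 10, 11, 13]
step 3: w=[0.4763, 0.1656, 0.1656, 0.1656, 0.0051, 0.0051, 0.0051, 0.0051, 0.0051, 0.0005, 0.0005, 0.0005, 0.0000, 0.0000]  mean=1.7561  Neff=3.2329  idx=[0, 0, 0, 0, 0, 0, 0, 1, 1, 2, 2, 2, 3, 3]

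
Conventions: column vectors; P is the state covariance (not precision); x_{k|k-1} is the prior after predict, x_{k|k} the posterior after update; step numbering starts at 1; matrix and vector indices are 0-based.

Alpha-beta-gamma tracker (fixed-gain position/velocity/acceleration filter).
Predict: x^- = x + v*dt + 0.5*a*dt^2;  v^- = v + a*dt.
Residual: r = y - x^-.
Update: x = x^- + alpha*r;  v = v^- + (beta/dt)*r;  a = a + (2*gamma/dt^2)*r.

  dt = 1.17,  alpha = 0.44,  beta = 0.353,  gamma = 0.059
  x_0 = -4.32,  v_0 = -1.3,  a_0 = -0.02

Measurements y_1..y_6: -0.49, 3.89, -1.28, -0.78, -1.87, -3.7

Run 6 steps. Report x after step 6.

x_post = -1.2485

step 1: x_pred=-5.8547  r=5.3647  x^+=-3.4942  v^+=0.2952  a^+=0.4424
step 2: x_pred=-2.8460  r=6.7360  x^+=0.1178  v^+=2.8452  a^+=1.0231
step 3: x_pred=4.1469  r=-5.4269  x^+=1.7591  v^+=2.4048  a^+=0.5553
step 4: x_pred=4.9528  r=-5.7328  x^+=2.4304  v^+=1.3249  a^+=0.0611
step 5: x_pred=4.0223  r=-5.8923  x^+=1.4297  v^+=-0.3814  a^+=-0.4468
step 6: x_pred=0.6777  r=-4.3777  x^+=-1.2485  v^+=-2.2249  a^+=-0.8242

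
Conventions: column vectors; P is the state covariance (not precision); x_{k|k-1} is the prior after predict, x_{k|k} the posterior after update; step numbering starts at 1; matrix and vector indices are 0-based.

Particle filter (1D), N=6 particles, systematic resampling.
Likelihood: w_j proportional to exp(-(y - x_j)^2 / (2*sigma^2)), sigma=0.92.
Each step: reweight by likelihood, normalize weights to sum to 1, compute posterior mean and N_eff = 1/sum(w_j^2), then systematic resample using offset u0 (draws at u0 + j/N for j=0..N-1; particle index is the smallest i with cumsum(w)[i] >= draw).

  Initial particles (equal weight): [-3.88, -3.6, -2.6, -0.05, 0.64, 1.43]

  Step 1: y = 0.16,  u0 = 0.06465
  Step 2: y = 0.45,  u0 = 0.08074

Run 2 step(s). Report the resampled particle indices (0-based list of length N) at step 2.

resampled_idx = [0, 1, 2, 3, 4, 5]

step 1: w=[0.0000, 0.0001, 0.0050, 0.4342, 0.3889, 0.1719]  mean=0.4596  Neff=2.7078  idx=[3, 3, 3, 4, 4, 5]
step 2: w=[0.1687, 0.1687, 0.1687, 0.1915, 0.1915, 0.1109]  mean=0.3783  Neff=5.8473  idx=[0, 1, 2, 3, 4, 5]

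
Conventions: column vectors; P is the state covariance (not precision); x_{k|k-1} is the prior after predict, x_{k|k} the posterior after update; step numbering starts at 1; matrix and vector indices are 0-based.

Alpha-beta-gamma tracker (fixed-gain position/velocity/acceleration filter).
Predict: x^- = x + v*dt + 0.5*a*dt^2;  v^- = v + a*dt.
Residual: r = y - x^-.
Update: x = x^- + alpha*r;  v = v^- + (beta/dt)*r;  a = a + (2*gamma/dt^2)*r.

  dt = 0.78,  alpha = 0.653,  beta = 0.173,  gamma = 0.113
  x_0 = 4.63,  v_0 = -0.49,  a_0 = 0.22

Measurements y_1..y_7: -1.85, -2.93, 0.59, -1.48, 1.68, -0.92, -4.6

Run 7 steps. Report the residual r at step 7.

resid = -6.3109

step 1: x_pred=4.3147  r=-6.1647  x^+=0.2892  v^+=-1.6857  a^+=-2.0700
step 2: x_pred=-1.6554  r=-1.2746  x^+=-2.4877  v^+=-3.5830  a^+=-2.5435
step 3: x_pred=-6.0562  r=6.6462  x^+=-1.7162  v^+=-4.0928  a^+=-0.0746
step 4: x_pred=-4.9313  r=3.4513  x^+=-2.6776  v^+=-3.3855  a^+=1.2074
step 5: x_pred=-4.9510  r=6.6310  x^+=-0.6210  v^+=-0.9730  a^+=3.6706
step 6: x_pred=-0.2633  r=-0.6567  x^+=-0.6921  v^+=1.7444  a^+=3.4267
step 7: x_pred=1.7109  r=-6.3109  x^+=-2.4101  v^+=3.0175  a^+=1.0824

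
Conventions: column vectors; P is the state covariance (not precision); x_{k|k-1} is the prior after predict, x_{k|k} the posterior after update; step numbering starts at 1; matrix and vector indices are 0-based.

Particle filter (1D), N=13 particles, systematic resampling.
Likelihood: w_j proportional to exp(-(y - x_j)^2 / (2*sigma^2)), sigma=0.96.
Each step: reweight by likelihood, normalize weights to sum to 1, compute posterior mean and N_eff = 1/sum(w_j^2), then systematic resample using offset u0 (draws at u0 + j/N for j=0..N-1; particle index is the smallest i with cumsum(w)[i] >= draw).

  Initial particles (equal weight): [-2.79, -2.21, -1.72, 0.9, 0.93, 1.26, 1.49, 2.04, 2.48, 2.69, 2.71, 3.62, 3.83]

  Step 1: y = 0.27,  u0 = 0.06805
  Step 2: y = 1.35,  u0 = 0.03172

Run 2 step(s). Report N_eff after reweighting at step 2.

N_eff = 12.5868

step 1: w=[0.0020, 0.0114, 0.0373, 0.2579, 0.2526, 0.1880, 0.1427, 0.0585, 0.0226, 0.0133, 0.0127, 0.0007, 0.0003]  mean=1.0710  Neff=5.2131  idx=[3, 3, 3, 3, 4, 4, 4, 5, 5, 6, 6, 7, 10]
step 2: w=[0.0785, 0.0785, 0.0785, 0.0785, 0.0796, 0.0796, 0.0796, 0.0872, 0.0872, 0.0866, 0.0866, 0.0676, 0.0321]  mean=1.2074  Neff=12.5868  idx=[0, 1, 2, 3, 4, 5, 6, 7, 8, 8, 9, 10, 11]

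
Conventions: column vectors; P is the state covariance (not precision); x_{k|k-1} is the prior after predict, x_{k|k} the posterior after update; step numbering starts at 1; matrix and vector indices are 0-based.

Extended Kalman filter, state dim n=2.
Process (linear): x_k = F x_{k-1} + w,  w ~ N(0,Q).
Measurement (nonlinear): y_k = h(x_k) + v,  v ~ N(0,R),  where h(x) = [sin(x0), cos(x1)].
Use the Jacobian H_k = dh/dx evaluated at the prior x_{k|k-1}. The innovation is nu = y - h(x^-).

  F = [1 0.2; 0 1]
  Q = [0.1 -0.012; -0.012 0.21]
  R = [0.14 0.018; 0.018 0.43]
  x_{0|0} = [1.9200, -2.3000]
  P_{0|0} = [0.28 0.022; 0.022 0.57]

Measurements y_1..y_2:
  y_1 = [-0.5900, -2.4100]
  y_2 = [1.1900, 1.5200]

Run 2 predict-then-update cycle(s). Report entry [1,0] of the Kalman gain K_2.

K[1,0] = 0.1849

step 1: x^-=[1.4600, -2.3000]  P^-=[0.4116 0.1240; 0.1240 0.7800]  H_jac=[0.1106 0.0000; 0.0000 0.7457]  S=[0.1450 0.0282; 0.0282 0.8637]  K=[0.2948 0.0974; -0.0367 0.6746]  nu=[-1.5839, -1.7437]  x^+=[0.8231, -3.4181]  P^+=[0.3892 0.0633; 0.0633 0.3881]
step 2: x^-=[0.1395, -3.4181]  P^-=[0.5300 0.1289; 0.1289 0.5981]  H_jac=[0.9903 0.0000; 0.0000 -0.2730]  S=[0.6598 -0.0169; -0.0169 0.4746]  K=[0.7944 -0.0460; 0.1849 -0.3375]  nu=[1.0509, 2.4820]  x^+=[0.8603, -4.0616]  P^+=[0.1115 0.0200; 0.0200 0.5194]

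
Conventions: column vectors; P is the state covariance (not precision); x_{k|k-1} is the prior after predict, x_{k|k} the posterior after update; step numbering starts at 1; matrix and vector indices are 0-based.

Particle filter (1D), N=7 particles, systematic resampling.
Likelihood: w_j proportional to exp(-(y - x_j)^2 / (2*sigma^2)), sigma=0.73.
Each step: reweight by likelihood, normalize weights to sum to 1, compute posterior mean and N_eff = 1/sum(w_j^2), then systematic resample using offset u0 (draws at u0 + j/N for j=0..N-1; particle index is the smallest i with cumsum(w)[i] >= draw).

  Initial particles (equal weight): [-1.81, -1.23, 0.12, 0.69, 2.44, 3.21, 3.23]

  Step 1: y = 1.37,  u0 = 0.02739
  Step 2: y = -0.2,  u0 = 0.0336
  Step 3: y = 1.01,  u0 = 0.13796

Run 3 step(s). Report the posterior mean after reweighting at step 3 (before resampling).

post_mean = 0.4557

step 1: w=[0.0001, 0.0014, 0.1772, 0.4974, 0.2622, 0.0320, 0.0299]  mean=1.2016  Neff=2.8621  idx=[2, 2, 3, 3, 3, 4, 4]
step 2: w=[0.2798, 0.2798, 0.1465, 0.1465, 0.1465, 0.0004, 0.0004]  mean=0.3726  Neff=4.5255  idx=[0, 0, 1, 1, 2, 3, 4]
step 3: w=[0.1028, 0.1028, 0.1028, 0.1028, 0.1963, 0.1963, 0.1963]  mean=0.4557  Neff=6.3350  idx=[1, 2, 4, 4, 5, 6, 6]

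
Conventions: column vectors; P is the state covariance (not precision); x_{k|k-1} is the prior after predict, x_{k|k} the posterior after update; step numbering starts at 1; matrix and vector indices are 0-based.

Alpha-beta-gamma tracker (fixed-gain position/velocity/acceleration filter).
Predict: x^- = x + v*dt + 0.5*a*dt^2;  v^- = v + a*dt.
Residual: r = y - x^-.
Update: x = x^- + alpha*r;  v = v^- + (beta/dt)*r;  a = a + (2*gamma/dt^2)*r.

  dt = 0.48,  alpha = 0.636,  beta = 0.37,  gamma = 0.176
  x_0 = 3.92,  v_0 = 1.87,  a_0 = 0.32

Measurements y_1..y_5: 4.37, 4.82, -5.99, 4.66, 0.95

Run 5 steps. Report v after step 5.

step 1: x_pred=4.8545  r=-0.4845  x^+=4.5463  v^+=1.6502  a^+=-0.4202
step 2: x_pred=5.2900  r=-0.4700  x^+=4.9911  v^+=1.0862  a^+=-1.1382
step 3: x_pred=5.3813  r=-11.3713  x^+=-1.8508  v^+=-8.2256  a^+=-18.5111
step 4: x_pred=-7.9316  r=12.5916  x^+=0.0767  v^+=-7.4049  a^+=0.7261
step 5: x_pred=-3.3940  r=4.3440  x^+=-0.6312  v^+=-3.7078  a^+=7.3628

v_post = -3.7078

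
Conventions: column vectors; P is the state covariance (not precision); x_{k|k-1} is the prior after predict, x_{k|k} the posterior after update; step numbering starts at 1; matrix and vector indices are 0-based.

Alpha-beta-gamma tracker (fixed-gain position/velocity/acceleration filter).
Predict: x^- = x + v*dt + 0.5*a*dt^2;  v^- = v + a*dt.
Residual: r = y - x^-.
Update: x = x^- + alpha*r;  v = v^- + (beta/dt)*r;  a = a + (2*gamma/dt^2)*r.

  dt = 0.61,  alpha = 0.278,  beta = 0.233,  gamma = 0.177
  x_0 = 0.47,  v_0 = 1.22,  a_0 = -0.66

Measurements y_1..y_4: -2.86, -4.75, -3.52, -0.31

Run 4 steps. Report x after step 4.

x_post = -8.5122

step 1: x_pred=1.0914  r=-3.9514  x^+=-0.0071  v^+=-0.6919  a^+=-4.4192
step 2: x_pred=-1.2513  r=-3.4987  x^+=-2.2240  v^+=-4.7240  a^+=-7.7477
step 3: x_pred=-6.5471  r=3.0271  x^+=-5.7055  v^+=-8.2938  a^+=-4.8679
step 4: x_pred=-11.6704  r=11.3604  x^+=-8.5122  v^+=-6.9239  a^+=5.9400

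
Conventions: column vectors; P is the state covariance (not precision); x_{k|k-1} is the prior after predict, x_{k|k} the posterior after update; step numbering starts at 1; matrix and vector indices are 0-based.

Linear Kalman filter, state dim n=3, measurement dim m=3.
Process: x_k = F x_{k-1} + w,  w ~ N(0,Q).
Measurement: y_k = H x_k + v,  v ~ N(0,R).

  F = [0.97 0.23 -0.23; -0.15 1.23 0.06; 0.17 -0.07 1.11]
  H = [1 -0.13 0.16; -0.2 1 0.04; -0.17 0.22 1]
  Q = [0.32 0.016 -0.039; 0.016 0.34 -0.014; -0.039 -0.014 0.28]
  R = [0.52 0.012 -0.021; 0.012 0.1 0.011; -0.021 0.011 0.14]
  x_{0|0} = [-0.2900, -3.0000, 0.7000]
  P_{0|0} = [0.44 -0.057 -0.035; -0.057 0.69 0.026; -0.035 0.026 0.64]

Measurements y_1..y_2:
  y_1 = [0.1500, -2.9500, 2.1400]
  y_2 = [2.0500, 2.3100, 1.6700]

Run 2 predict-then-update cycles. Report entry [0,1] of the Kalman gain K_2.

K[0,1] = 0.0397

step 1: x^-=[-1.1323, -3.6045, 0.9377]  P^-=[0.7918 0.0621 -0.1686; 0.0621 1.4216 -0.0137; -0.1686 -0.0137 1.0687]  S=[1.2937 -0.2641 -0.1729; -0.2641 1.5318 0.4012; -0.1729 0.4012 1.3471]  K=[0.5785 0.0752 -0.1631; 0.0897 0.9501 -0.0573; 0.0848 -0.1736 0.8750]  nu=[0.6637, 0.3905, 1.8028]  x^+=[-1.0129, -3.2771, 2.5036]  P^+=[0.3145 0.0755 0.0027; 0.0755 0.1110 -0.0110; 0.0027 -0.0110 0.1217]
step 2: x^-=[-2.3121, -3.7287, 2.8362]  P^-=[0.6619 0.0906 -0.0223; 0.0906 0.4859 -0.0223; -0.0223 -0.0223 0.4405]  S=[1.1716 -0.0914 -0.0746; -0.0914 0.5754 0.1207; -0.0746 0.1207 0.6142]  K=[0.5467 0.0397 -0.1285; 0.0827 0.8332 -0.0411; 0.0802 -0.1459 0.7539]  nu=[3.4236, 5.4628, -0.7390]  x^+=[-0.1286, 1.1365, 1.7569]  P^+=[0.2953 0.0679 0.0062; 0.0679 0.0978 -0.0083; 0.0062 -0.0083 0.1051]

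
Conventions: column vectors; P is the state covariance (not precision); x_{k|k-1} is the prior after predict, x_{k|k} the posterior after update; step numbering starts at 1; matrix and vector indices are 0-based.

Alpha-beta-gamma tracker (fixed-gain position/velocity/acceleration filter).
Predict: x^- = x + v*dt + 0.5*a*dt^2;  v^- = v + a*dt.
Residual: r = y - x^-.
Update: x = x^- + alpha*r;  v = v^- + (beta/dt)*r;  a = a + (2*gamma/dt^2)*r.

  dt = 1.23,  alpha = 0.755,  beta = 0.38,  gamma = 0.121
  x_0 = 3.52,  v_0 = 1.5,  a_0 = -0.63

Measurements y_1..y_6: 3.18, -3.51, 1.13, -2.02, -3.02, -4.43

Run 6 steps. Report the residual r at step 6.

step 1: x_pred=4.8884  r=-1.7084  x^+=3.5986  v^+=0.1973  a^+=-0.9033
step 2: x_pred=3.1579  r=-6.6679  x^+=-1.8764  v^+=-2.9738  a^+=-1.9699
step 3: x_pred=-7.0242  r=8.1542  x^+=-0.8678  v^+=-2.8775  a^+=-0.6655
step 4: x_pred=-4.9106  r=2.8906  x^+=-2.7282  v^+=-2.8031  a^+=-0.2032
step 5: x_pred=-6.3297  r=3.3097  x^+=-3.8309  v^+=-2.0305  a^+=0.3262
step 6: x_pred=-6.0816  r=1.6516  x^+=-4.8346  v^+=-1.1190  a^+=0.5904

resid = 1.6516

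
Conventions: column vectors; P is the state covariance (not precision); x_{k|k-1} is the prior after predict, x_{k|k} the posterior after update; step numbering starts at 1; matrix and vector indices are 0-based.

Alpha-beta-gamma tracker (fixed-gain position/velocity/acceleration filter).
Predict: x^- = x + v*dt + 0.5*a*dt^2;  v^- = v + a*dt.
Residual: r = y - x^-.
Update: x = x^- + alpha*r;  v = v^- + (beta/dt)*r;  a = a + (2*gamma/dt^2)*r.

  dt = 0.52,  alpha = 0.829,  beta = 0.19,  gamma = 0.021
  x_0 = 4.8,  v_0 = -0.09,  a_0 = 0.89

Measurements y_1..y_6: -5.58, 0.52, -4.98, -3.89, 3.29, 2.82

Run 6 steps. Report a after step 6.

step 1: x_pred=4.8735  r=-10.4535  x^+=-3.7924  v^+=-3.4468  a^+=-0.7337
step 2: x_pred=-5.6840  r=6.2040  x^+=-0.5409  v^+=-1.5615  a^+=0.2299
step 3: x_pred=-1.3217  r=-3.6583  x^+=-4.3544  v^+=-2.7786  a^+=-0.3383
step 4: x_pred=-5.8450  r=1.9550  x^+=-4.2243  v^+=-2.2401  a^+=-0.0346
step 5: x_pred=-5.3939  r=8.6839  x^+=1.8051  v^+=0.9148  a^+=1.3142
step 6: x_pred=2.4584  r=0.3616  x^+=2.7582  v^+=1.7303  a^+=1.3704

a_post = 1.3704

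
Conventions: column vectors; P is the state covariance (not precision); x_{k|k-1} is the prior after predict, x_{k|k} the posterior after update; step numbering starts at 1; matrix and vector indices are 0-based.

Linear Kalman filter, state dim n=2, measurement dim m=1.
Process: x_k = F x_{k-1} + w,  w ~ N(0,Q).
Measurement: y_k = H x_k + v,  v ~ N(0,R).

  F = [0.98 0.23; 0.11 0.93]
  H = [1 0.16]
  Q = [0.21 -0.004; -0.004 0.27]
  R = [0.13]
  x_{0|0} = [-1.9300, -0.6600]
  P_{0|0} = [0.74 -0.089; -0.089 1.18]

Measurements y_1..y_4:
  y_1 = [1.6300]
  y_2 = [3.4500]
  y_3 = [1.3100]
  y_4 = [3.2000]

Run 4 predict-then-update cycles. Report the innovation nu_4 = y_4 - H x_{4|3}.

innov = [1.2037]

step 1: x^-=[-2.0432, -0.8261]  P^-=[0.9430 0.2448; 0.2448 1.2813]  S=[1.1841]  K=[0.8294; 0.3799]  nu=[3.8054]  x^+=[1.1131, 0.6195]  P^+=[0.1284 -0.1283; -0.1283 1.1105]
step 2: x^-=[1.2333, 0.6985]  P^-=[0.3342 0.1272; 0.1272 1.2057]  S=[0.5357]  K=[0.6617; 0.5975]  nu=[2.1049]  x^+=[2.6262, 1.9562]  P^+=[0.0996 -0.0846; -0.0846 1.0145]
step 3: x^-=[3.0237, 2.1082]  P^-=[0.3211 0.1444; 0.1444 1.1313]  S=[0.5263]  K=[0.6541; 0.6184]  nu=[-2.0510]  x^+=[1.6822, 0.8399]  P^+=[0.0960 -0.0684; -0.0684 0.9301]
step 4: x^-=[1.8417, 0.9662]  P^-=[0.3205 0.1412; 0.1412 1.0616]  S=[0.5229]  K=[0.6562; 0.5949]  nu=[1.2037]  x^+=[2.6316, 1.6822]  P^+=[0.0954 -0.0629; -0.0629 0.8765]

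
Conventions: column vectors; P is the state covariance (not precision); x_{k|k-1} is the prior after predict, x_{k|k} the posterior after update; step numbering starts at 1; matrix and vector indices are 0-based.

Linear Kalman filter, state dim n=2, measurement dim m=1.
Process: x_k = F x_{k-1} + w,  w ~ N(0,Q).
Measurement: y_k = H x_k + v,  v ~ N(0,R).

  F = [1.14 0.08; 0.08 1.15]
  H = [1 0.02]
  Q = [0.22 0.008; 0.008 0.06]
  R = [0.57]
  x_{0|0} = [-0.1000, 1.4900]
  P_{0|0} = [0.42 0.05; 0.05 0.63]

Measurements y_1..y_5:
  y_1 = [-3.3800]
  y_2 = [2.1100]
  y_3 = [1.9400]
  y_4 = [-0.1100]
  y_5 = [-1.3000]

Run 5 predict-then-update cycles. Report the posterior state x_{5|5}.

step 1: x^-=[0.0052, 1.7055]  P^-=[0.7790 0.1701; 0.1701 0.9051]  S=[1.3562]  K=[0.5769; 0.1388]  nu=[-3.4193]  x^+=[-1.9675, 1.2309]  P^+=[0.3276 0.0615; 0.0615 0.8789]
step 2: x^-=[-2.1444, 1.2581]  P^-=[0.6626 0.1998; 0.1998 1.2358]  S=[1.2411]  K=[0.5371; 0.1809]  nu=[4.2293]  x^+=[0.1272, 2.0232]  P^+=[0.3046 0.0792; 0.0792 1.1952]
step 3: x^-=[0.3068, 2.3369]  P^-=[0.6379 0.2501; 0.2501 1.6572]  S=[1.2186]  K=[0.5276; 0.2324]  nu=[1.5864]  x^+=[1.1438, 2.7056]  P^+=[0.2987 0.1007; 0.1007 1.5913]
step 4: x^-=[1.5204, 3.2030]  P^-=[0.6368 0.3143; 0.3143 2.1850]  S=[1.2202]  K=[0.5270; 0.2934]  nu=[-1.6945]  x^+=[0.6274, 2.7059]  P^+=[0.2979 0.1256; 0.1256 2.0800]
step 5: x^-=[0.9317, 3.1620]  P^-=[0.6433 0.3920; 0.3920 2.8358]  S=[1.2302]  K=[0.5293; 0.3648]  nu=[-2.2950]  x^+=[-0.2831, 2.3249]  P^+=[0.2986 0.1545; 0.1545 2.6721]

x_post = [-0.2831, 2.3249]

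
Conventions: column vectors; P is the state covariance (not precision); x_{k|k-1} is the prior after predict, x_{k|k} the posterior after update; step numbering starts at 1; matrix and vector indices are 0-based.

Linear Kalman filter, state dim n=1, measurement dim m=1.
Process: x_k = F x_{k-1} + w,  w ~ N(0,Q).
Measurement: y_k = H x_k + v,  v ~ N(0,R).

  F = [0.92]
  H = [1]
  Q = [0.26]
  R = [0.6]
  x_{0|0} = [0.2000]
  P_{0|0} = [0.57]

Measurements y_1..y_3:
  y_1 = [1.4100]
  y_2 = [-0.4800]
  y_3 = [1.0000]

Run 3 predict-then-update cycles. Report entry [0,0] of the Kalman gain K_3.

K[0,0] = 0.4549

step 1: x^-=[0.1840]  P^-=[0.7424]  S=[1.3424]  K=[0.5531]  nu=[1.2260]  x^+=[0.8620]  P^+=[0.3318]
step 2: x^-=[0.7931]  P^-=[0.5409]  S=[1.1409]  K=[0.4741]  nu=[-1.2731]  x^+=[0.1895]  P^+=[0.2844]
step 3: x^-=[0.1744]  P^-=[0.5008]  S=[1.1008]  K=[0.4549]  nu=[0.8256]  x^+=[0.5500]  P^+=[0.2730]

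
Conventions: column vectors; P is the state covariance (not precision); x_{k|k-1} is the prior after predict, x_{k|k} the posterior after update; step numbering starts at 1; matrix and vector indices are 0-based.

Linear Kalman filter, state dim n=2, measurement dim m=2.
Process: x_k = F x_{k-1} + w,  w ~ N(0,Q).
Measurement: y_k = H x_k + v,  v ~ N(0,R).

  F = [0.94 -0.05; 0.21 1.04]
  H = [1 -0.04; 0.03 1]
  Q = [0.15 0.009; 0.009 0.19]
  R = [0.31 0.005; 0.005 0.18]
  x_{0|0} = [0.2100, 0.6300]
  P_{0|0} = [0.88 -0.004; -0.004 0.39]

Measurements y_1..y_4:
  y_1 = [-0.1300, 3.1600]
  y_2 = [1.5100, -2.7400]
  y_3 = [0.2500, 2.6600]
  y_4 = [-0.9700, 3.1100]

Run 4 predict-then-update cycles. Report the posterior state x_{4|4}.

step 1: x^-=[0.1659, 0.6993]  P^-=[0.9289 0.1586; 0.1586 0.6489]  S=[1.2273 0.1653; 0.1653 0.8392]  K=[0.7415 0.0761; 0.0032 0.7782]  nu=[-0.2679, 2.4557]  x^+=[0.1541, 2.6095]  P^+=[0.2307 0.0105; 0.0105 0.1398]
step 2: x^-=[0.0144, 2.7463]  P^-=[0.3532 0.0574; 0.0574 0.3559]  S=[0.6592 0.0587; 0.0587 0.5397]  K=[0.5262 0.0688; 0.0065 0.6620]  nu=[1.6054, -5.4867]  x^+=[0.4819, -0.8754]  P^+=[0.1639 0.0101; 0.0101 0.1189]
step 3: x^-=[0.4967, -0.8092]  P^-=[0.2941 0.0449; 0.0449 0.3302]  S=[0.6011 0.0455; 0.0455 0.5132]  K=[0.4817 0.0620; 0.0039 0.6458]  nu=[-0.2791, 3.4543]  x^+=[0.5766, 1.4204]  P^+=[0.1500 0.0091; 0.0091 0.1160]
step 4: x^-=[0.4710, 1.5983]  P^-=[0.2820 0.0414; 0.0414 0.3260]  S=[0.5892 0.0417; 0.0417 0.5088]  K=[0.4716 0.0592; 0.0025 0.6431]  nu=[-1.3771, 1.4976]  x^+=[-0.0897, 2.5578]  P^+=[0.1468 0.0086; 0.0086 0.1155]

x_post = [-0.0897, 2.5578]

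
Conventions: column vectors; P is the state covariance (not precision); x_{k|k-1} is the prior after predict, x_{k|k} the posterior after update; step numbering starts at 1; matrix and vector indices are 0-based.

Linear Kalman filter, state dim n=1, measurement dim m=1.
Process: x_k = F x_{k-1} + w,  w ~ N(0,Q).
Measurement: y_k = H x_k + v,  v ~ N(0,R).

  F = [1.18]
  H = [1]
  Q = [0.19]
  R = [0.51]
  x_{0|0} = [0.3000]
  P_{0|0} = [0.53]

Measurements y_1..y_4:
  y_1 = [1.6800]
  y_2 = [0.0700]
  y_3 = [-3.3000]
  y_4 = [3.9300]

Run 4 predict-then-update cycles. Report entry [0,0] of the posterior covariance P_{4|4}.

step 1: x^-=[0.3540]  P^-=[0.9280]  S=[1.4380]  K=[0.6453]  nu=[1.3260]  x^+=[1.2097]  P^+=[0.3291]
step 2: x^-=[1.4275]  P^-=[0.6483]  S=[1.1583]  K=[0.5597]  nu=[-1.3575]  x^+=[0.6677]  P^+=[0.2854]
step 3: x^-=[0.7879]  P^-=[0.5874]  S=[1.0974]  K=[0.5353]  nu=[-4.0879]  x^+=[-1.4003]  P^+=[0.2730]
step 4: x^-=[-1.6523]  P^-=[0.5701]  S=[1.0801]  K=[0.5278]  nu=[5.5823]  x^+=[1.2942]  P^+=[0.2692]

P_post[0,0] = 0.2692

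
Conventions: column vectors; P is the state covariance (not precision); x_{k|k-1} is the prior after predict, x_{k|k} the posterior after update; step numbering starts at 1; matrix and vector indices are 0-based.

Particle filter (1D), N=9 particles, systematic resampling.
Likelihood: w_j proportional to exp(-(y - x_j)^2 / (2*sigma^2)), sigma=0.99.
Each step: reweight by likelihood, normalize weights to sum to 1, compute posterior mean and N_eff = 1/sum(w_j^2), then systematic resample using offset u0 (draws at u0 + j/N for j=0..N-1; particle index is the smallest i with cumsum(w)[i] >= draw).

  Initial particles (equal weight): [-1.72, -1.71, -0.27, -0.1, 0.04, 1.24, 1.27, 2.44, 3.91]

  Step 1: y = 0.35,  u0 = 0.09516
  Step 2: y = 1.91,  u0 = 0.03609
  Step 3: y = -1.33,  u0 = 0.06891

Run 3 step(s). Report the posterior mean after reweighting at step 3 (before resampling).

post_mean = 0.0675

step 1: w=[0.0260, 0.0265, 0.1899, 0.2083, 0.2199, 0.1542, 0.1500, 0.0249, 0.0004]  mean=0.2905  Neff=5.6792  idx=[2, 2, 3, 3, 4, 4, 5, 6, 7]
step 2: w=[0.0273, 0.0273, 0.0393, 0.0393, 0.0518, 0.0518, 0.2454, 0.2504, 0.2674]  mean=1.2562  Neff=4.8937  idx=[1, 4, 6, 6, 6, 7, 7, 8, 8]
step 3: w=[0.5052, 0.3440, 0.0308, 0.0308, 0.0308, 0.0285, 0.0285, 0.0006, 0.0006]  mean=0.0675  Neff=2.6450  idx=[0, 0, 0, 0, 1, 1, 1, 1, 5]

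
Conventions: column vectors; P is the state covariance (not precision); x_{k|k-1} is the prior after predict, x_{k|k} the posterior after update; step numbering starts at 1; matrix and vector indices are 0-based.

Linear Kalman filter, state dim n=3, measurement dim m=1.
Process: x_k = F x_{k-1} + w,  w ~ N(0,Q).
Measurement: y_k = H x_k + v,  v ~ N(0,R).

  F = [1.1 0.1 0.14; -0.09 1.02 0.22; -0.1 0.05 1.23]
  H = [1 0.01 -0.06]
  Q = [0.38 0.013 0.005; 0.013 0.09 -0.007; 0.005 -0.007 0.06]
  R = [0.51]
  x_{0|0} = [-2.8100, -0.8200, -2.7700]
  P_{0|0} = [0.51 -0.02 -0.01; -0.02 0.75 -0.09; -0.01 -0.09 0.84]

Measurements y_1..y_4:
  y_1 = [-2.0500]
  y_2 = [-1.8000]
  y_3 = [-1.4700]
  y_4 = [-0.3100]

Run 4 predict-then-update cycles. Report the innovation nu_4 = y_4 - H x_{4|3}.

innov = [2.6624]

step 1: x^-=[-3.5608, -1.1929, -3.1671]  P^-=[1.0111 0.0255 0.0713; 0.0255 0.8788 0.1527; 0.0713 0.1527 1.3294]  S=[1.5177]  K=[0.6635; 0.0166; -0.0046]  nu=[1.3327]  x^+=[-2.6765, -1.1708, -3.1732]  P^+=[0.3429 0.0088 0.0759; 0.0088 0.8783 0.1528; 0.0759 0.1528 1.3294]
step 2: x^-=[-3.5055, -1.6515, -3.6939]  P^-=[0.8593 0.1620 0.3225; 0.1620 1.1349 0.5830; 0.3225 0.5830 2.0769]  S=[1.3407]  K=[0.6277; 0.1032; 0.1519]  nu=[1.5004]  x^+=[-2.5637, -1.4966, -3.4659]  P^+=[0.3311 0.0752 0.1946; 0.0752 1.1206 0.5620; 0.1946 0.5620 2.0459]
step 3: x^-=[-3.4550, -2.0583, -4.0816]  P^-=[0.9241 0.3784 0.6635; 0.3784 1.5883 1.2842; 0.6635 1.2842 3.1819]  S=[1.3721]  K=[0.6472; 0.2312; 0.3538]  nu=[1.7607]  x^+=[-2.3154, -1.6512, -3.4586]  P^+=[0.3493 0.1731 0.3493; 0.1731 1.5149 1.1719; 0.3493 1.1719 3.0101]
step 4: x^-=[-3.1963, -2.2367, -4.1051]  P^-=[1.0553 0.6916 1.1204; 0.6916 2.2950 2.3063; 1.1204 2.3063 4.6777]  S=[1.4590]  K=[0.6820; 0.3949; 0.5914]  nu=[2.6624]  x^+=[-1.3806, -1.1854, -2.5307]  P^+=[0.3767 0.2987 0.5320; 0.2987 2.0675 1.9656; 0.5320 1.9656 4.1675]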